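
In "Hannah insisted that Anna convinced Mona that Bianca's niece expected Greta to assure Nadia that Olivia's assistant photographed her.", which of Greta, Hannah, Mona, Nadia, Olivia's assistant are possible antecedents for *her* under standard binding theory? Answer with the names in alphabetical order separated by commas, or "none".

Greta, Hannah, Mona, Nadia

*her* is a pronoun; Principle B requires it to be free in its binding domain — the clause headed by 'photographed'.
— Greta: subject of the clause headed by 'assure'; c-commands the pronoun but lies outside its binding domain — allowed.
— Hannah: subject of the matrix clause; c-commands the pronoun but lies outside its binding domain — allowed.
— Mona: object of the clause headed by 'convinced'; c-commands the pronoun but lies outside its binding domain — allowed.
— Nadia: object of the clause headed by 'assure'; c-commands the pronoun but lies outside its binding domain — allowed.
— Olivia's assistant: subject of the clause headed by 'photographed'; c-commands the pronoun within its binding domain — blocked (Principle B).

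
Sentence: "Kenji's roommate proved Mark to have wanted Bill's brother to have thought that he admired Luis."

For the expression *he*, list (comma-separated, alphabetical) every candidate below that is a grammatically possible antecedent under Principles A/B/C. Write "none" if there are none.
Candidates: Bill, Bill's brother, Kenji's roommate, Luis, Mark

Bill, Bill's brother, Kenji's roommate, Mark

*he* is a pronoun; Principle B requires it to be free in its binding domain — the clause headed by 'admired'.
— Bill: possessor inside the subject DP of the clause headed by 'thought'; does not c-command the pronoun — Principle B does not apply; allowed.
— Bill's brother: subject of the clause headed by 'thought'; c-commands the pronoun but lies outside its binding domain — allowed.
— Kenji's roommate: subject of the matrix clause; c-commands the pronoun but lies outside its binding domain — allowed.
— Luis: object of the clause headed by 'admired'; is c-commanded by the pronoun; coreference would bind this R-expression — blocked (Principle C).
— Mark: subject of the clause headed by 'wanted'; c-commands the pronoun but lies outside its binding domain — allowed.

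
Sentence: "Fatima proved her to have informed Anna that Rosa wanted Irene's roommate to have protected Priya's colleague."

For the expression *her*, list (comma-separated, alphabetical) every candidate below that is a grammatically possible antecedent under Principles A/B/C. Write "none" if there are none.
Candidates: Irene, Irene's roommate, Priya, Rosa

none

*her* is a pronoun; Principle B requires it to be free in its binding domain — the matrix clause.
— Irene: possessor inside the subject DP of the clause headed by 'protected'; is c-commanded by the pronoun; coreference would bind this R-expression — blocked (Principle C).
— Irene's roommate: subject of the clause headed by 'protected'; is c-commanded by the pronoun; coreference would bind this R-expression — blocked (Principle C).
— Priya: possessor inside the object DP of the clause headed by 'protected'; is c-commanded by the pronoun; coreference would bind this R-expression — blocked (Principle C).
— Rosa: subject of the clause headed by 'wanted'; is c-commanded by the pronoun; coreference would bind this R-expression — blocked (Principle C).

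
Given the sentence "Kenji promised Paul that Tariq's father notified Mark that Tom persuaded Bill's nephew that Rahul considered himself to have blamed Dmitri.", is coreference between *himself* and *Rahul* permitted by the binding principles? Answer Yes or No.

*himself* is a reflexive; Principle A requires it to be bound within its binding domain — the clause headed by 'considered'.
— Rahul: subject of the clause headed by 'considered'; c-commands the reflexive within its binding domain — allowed (Principle A).

Yes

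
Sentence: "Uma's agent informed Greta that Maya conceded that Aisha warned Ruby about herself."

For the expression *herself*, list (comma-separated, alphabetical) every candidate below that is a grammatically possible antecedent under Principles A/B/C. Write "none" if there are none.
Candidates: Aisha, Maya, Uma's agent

*herself* is a reflexive; Principle A requires it to be bound within its binding domain — the clause headed by 'warned'.
— Aisha: subject of the clause headed by 'warned'; c-commands the reflexive within its binding domain — allowed (Principle A).
— Maya: subject of the clause headed by 'conceded'; c-commands the reflexive but lies outside its binding domain — cannot bind it (Principle A).
— Uma's agent: subject of the matrix clause; c-commands the reflexive but lies outside its binding domain — cannot bind it (Principle A).

Aisha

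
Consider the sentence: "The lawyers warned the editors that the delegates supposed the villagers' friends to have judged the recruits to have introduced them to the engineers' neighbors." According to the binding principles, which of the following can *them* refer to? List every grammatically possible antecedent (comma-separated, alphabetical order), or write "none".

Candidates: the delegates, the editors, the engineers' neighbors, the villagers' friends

*them* is a pronoun; Principle B requires it to be free in its binding domain — the clause headed by 'introduced'.
— the delegates: subject of the clause headed by 'supposed'; c-commands the pronoun but lies outside its binding domain — allowed.
— the editors: object of the matrix clause; c-commands the pronoun but lies outside its binding domain — allowed.
— the engineers' neighbors: second object of the clause headed by 'introduced'; is c-commanded by the pronoun; coreference would bind this R-expression — blocked (Principle C).
— the villagers' friends: subject of the clause headed by 'judged'; c-commands the pronoun but lies outside its binding domain — allowed.

the delegates, the editors, the villagers' friends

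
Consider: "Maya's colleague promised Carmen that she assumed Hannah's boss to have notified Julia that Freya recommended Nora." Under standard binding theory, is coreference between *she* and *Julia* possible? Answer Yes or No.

No

*Julia* is an R-expression; Principle C requires it to be free (not bound by any c-commanding expression).
— she: subject of the clause headed by 'assumed'; the pronoun c-commands the R-expression — coreference blocked (Principle C).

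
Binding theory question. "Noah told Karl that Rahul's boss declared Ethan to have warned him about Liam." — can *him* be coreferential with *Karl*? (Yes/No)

Yes

*him* is a pronoun; Principle B requires it to be free in its binding domain — the clause headed by 'warned'.
— Karl: object of the matrix clause; c-commands the pronoun but lies outside its binding domain — allowed.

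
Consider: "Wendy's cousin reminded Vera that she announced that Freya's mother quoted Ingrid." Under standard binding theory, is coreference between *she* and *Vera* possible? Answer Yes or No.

*Vera* is an R-expression; Principle C requires it to be free (not bound by any c-commanding expression).
— she: subject of the clause headed by 'announced'; the pronoun does not c-command the R-expression — coreference allowed.

Yes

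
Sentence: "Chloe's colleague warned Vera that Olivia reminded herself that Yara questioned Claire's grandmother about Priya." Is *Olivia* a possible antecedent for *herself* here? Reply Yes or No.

Yes

*herself* is a reflexive; Principle A requires it to be bound within its binding domain — the clause headed by 'reminded'.
— Olivia: subject of the clause headed by 'reminded'; c-commands the reflexive within its binding domain — allowed (Principle A).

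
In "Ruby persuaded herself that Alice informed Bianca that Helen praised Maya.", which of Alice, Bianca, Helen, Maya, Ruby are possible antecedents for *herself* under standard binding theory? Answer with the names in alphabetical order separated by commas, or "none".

*herself* is a reflexive; Principle A requires it to be bound within its binding domain — the matrix clause.
— Alice: subject of the clause headed by 'informed'; does not c-command the reflexive — cannot bind it (Principle A).
— Bianca: object of the clause headed by 'informed'; does not c-command the reflexive — cannot bind it (Principle A).
— Helen: subject of the clause headed by 'praised'; does not c-command the reflexive — cannot bind it (Principle A).
— Maya: object of the clause headed by 'praised'; does not c-command the reflexive — cannot bind it (Principle A).
— Ruby: subject of the matrix clause; c-commands the reflexive within its binding domain — allowed (Principle A).

Ruby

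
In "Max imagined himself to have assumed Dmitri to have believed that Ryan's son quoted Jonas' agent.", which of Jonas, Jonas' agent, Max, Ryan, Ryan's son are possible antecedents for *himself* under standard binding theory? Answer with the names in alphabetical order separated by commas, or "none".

*himself* is a reflexive; Principle A requires it to be bound within its binding domain — the matrix clause.
— Jonas: possessor inside the object DP of the clause headed by 'quoted'; does not c-command the reflexive — cannot bind it (Principle A).
— Jonas' agent: object of the clause headed by 'quoted'; does not c-command the reflexive — cannot bind it (Principle A).
— Max: subject of the matrix clause; c-commands the reflexive within its binding domain — allowed (Principle A).
— Ryan: possessor inside the subject DP of the clause headed by 'quoted'; does not c-command the reflexive — cannot bind it (Principle A).
— Ryan's son: subject of the clause headed by 'quoted'; does not c-command the reflexive — cannot bind it (Principle A).

Max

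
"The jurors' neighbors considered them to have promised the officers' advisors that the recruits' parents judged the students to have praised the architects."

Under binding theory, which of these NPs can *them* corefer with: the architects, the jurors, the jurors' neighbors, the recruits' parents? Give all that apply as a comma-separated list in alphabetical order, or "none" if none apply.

*them* is a pronoun; Principle B requires it to be free in its binding domain — the matrix clause.
— the architects: object of the clause headed by 'praised'; is c-commanded by the pronoun; coreference would bind this R-expression — blocked (Principle C).
— the jurors: possessor inside the subject DP of the matrix clause; does not c-command the pronoun — Principle B does not apply; allowed.
— the jurors' neighbors: subject of the matrix clause; c-commands the pronoun within its binding domain — blocked (Principle B).
— the recruits' parents: subject of the clause headed by 'judged'; is c-commanded by the pronoun; coreference would bind this R-expression — blocked (Principle C).

the jurors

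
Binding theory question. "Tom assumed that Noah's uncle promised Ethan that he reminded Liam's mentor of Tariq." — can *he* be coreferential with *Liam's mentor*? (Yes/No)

No

*he* is a pronoun; Principle B requires it to be free in its binding domain — the clause headed by 'reminded'.
— Liam's mentor: object of the clause headed by 'reminded'; is c-commanded by the pronoun; coreference would bind this R-expression — blocked (Principle C).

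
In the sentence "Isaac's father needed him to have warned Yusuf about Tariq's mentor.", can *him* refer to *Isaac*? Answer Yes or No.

*him* is a pronoun; Principle B requires it to be free in its binding domain — the matrix clause.
— Isaac: possessor inside the subject DP of the matrix clause; does not c-command the pronoun — Principle B does not apply; allowed.

Yes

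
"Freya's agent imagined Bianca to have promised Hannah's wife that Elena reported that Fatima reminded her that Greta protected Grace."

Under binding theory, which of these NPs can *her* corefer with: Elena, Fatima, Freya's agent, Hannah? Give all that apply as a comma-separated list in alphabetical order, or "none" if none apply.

Elena, Freya's agent, Hannah

*her* is a pronoun; Principle B requires it to be free in its binding domain — the clause headed by 'reminded'.
— Elena: subject of the clause headed by 'reported'; c-commands the pronoun but lies outside its binding domain — allowed.
— Fatima: subject of the clause headed by 'reminded'; c-commands the pronoun within its binding domain — blocked (Principle B).
— Freya's agent: subject of the matrix clause; c-commands the pronoun but lies outside its binding domain — allowed.
— Hannah: possessor inside the object DP of the clause headed by 'promised'; does not c-command the pronoun — Principle B does not apply; allowed.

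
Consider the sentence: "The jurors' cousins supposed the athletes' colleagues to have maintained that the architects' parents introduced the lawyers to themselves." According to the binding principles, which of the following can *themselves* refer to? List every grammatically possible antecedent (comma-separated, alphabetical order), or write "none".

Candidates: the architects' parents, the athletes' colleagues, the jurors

*themselves* is a reflexive; Principle A requires it to be bound within its binding domain — the clause headed by 'introduced'.
— the architects' parents: subject of the clause headed by 'introduced'; c-commands the reflexive within its binding domain — allowed (Principle A).
— the athletes' colleagues: subject of the clause headed by 'maintained'; c-commands the reflexive but lies outside its binding domain — cannot bind it (Principle A).
— the jurors: possessor inside the subject DP of the matrix clause; does not c-command the reflexive — cannot bind it (Principle A).

the architects' parents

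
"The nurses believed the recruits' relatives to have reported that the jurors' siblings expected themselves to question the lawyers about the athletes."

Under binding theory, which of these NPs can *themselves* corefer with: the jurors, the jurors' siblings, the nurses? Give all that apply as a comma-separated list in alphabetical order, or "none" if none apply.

the jurors' siblings

*themselves* is a reflexive; Principle A requires it to be bound within its binding domain — the clause headed by 'expected'.
— the jurors: possessor inside the subject DP of the clause headed by 'expected'; does not c-command the reflexive — cannot bind it (Principle A).
— the jurors' siblings: subject of the clause headed by 'expected'; c-commands the reflexive within its binding domain — allowed (Principle A).
— the nurses: subject of the matrix clause; c-commands the reflexive but lies outside its binding domain — cannot bind it (Principle A).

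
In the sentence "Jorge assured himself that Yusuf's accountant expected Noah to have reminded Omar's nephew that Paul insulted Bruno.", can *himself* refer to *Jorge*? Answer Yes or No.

Yes

*himself* is a reflexive; Principle A requires it to be bound within its binding domain — the matrix clause.
— Jorge: subject of the matrix clause; c-commands the reflexive within its binding domain — allowed (Principle A).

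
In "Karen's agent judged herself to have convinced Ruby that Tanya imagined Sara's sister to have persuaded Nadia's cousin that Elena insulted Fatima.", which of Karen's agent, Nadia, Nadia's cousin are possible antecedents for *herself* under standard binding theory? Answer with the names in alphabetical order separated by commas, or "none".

Karen's agent

*herself* is a reflexive; Principle A requires it to be bound within its binding domain — the matrix clause.
— Karen's agent: subject of the matrix clause; c-commands the reflexive within its binding domain — allowed (Principle A).
— Nadia: possessor inside the object DP of the clause headed by 'persuaded'; does not c-command the reflexive — cannot bind it (Principle A).
— Nadia's cousin: object of the clause headed by 'persuaded'; does not c-command the reflexive — cannot bind it (Principle A).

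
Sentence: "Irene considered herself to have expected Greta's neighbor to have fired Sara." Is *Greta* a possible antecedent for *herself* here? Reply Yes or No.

No

*herself* is a reflexive; Principle A requires it to be bound within its binding domain — the matrix clause.
— Greta: possessor inside the subject DP of the clause headed by 'fired'; does not c-command the reflexive — cannot bind it (Principle A).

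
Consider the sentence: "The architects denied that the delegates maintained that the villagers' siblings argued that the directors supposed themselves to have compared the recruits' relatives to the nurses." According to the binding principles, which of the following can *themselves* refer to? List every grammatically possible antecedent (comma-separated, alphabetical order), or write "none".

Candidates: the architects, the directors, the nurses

*themselves* is a reflexive; Principle A requires it to be bound within its binding domain — the clause headed by 'supposed'.
— the architects: subject of the matrix clause; c-commands the reflexive but lies outside its binding domain — cannot bind it (Principle A).
— the directors: subject of the clause headed by 'supposed'; c-commands the reflexive within its binding domain — allowed (Principle A).
— the nurses: second object of the clause headed by 'compared'; does not c-command the reflexive — cannot bind it (Principle A).

the directors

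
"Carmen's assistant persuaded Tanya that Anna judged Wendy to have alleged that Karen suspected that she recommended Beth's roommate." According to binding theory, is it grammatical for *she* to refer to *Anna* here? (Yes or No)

Yes

*Anna* is an R-expression; Principle C requires it to be free (not bound by any c-commanding expression).
— she: subject of the clause headed by 'recommended'; the pronoun does not c-command the R-expression — coreference allowed.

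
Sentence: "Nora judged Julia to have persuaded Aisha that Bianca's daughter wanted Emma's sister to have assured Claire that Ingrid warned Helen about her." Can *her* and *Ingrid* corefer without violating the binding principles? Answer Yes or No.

No

*Ingrid* is an R-expression; Principle C requires it to be free (not bound by any c-commanding expression).
— her: second object of the clause headed by 'warned'; the R-expression locally c-commands the pronoun — coreference blocked (Principle B on the pronoun).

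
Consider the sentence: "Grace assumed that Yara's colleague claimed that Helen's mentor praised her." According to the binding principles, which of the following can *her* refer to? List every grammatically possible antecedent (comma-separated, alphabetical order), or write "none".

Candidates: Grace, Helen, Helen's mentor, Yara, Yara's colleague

Grace, Helen, Yara, Yara's colleague

*her* is a pronoun; Principle B requires it to be free in its binding domain — the clause headed by 'praised'.
— Grace: subject of the matrix clause; c-commands the pronoun but lies outside its binding domain — allowed.
— Helen: possessor inside the subject DP of the clause headed by 'praised'; does not c-command the pronoun — Principle B does not apply; allowed.
— Helen's mentor: subject of the clause headed by 'praised'; c-commands the pronoun within its binding domain — blocked (Principle B).
— Yara: possessor inside the subject DP of the clause headed by 'claimed'; does not c-command the pronoun — Principle B does not apply; allowed.
— Yara's colleague: subject of the clause headed by 'claimed'; c-commands the pronoun but lies outside its binding domain — allowed.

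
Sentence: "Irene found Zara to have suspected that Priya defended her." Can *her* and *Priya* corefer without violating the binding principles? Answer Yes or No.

*Priya* is an R-expression; Principle C requires it to be free (not bound by any c-commanding expression).
— her: object of the clause headed by 'defended'; the R-expression locally c-commands the pronoun — coreference blocked (Principle B on the pronoun).

No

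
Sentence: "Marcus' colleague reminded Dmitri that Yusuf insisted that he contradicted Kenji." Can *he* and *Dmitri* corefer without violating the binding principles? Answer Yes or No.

*Dmitri* is an R-expression; Principle C requires it to be free (not bound by any c-commanding expression).
— he: subject of the clause headed by 'contradicted'; the pronoun does not c-command the R-expression — coreference allowed.

Yes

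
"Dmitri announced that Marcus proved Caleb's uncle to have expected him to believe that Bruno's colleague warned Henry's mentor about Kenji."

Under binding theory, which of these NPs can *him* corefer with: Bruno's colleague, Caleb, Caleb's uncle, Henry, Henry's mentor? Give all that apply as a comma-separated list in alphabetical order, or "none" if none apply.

*him* is a pronoun; Principle B requires it to be free in its binding domain — the clause headed by 'expected'.
— Bruno's colleague: subject of the clause headed by 'warned'; is c-commanded by the pronoun; coreference would bind this R-expression — blocked (Principle C).
— Caleb: possessor inside the subject DP of the clause headed by 'expected'; does not c-command the pronoun — Principle B does not apply; allowed.
— Caleb's uncle: subject of the clause headed by 'expected'; c-commands the pronoun within its binding domain — blocked (Principle B).
— Henry: possessor inside the object DP of the clause headed by 'warned'; is c-commanded by the pronoun; coreference would bind this R-expression — blocked (Principle C).
— Henry's mentor: object of the clause headed by 'warned'; is c-commanded by the pronoun; coreference would bind this R-expression — blocked (Principle C).

Caleb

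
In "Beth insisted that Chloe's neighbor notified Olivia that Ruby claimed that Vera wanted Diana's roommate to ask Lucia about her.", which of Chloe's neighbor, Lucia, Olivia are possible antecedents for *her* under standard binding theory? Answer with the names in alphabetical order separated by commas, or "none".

Chloe's neighbor, Olivia

*her* is a pronoun; Principle B requires it to be free in its binding domain — the clause headed by 'ask'.
— Chloe's neighbor: subject of the clause headed by 'notified'; c-commands the pronoun but lies outside its binding domain — allowed.
— Lucia: object of the clause headed by 'ask'; c-commands the pronoun within its binding domain — blocked (Principle B).
— Olivia: object of the clause headed by 'notified'; c-commands the pronoun but lies outside its binding domain — allowed.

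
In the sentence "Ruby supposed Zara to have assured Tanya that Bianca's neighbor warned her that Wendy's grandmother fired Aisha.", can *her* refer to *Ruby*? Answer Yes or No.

Yes

*her* is a pronoun; Principle B requires it to be free in its binding domain — the clause headed by 'warned'.
— Ruby: subject of the matrix clause; c-commands the pronoun but lies outside its binding domain — allowed.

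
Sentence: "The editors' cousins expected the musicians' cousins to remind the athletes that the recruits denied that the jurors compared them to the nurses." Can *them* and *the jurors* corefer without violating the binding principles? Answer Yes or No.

No

*the jurors* is an R-expression; Principle C requires it to be free (not bound by any c-commanding expression).
— them: object of the clause headed by 'compared'; the R-expression locally c-commands the pronoun — coreference blocked (Principle B on the pronoun).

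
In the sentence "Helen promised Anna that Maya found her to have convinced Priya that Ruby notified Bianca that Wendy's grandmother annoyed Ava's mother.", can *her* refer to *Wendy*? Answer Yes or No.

No

*her* is a pronoun; Principle B requires it to be free in its binding domain — the clause headed by 'found'.
— Wendy: possessor inside the subject DP of the clause headed by 'annoyed'; is c-commanded by the pronoun; coreference would bind this R-expression — blocked (Principle C).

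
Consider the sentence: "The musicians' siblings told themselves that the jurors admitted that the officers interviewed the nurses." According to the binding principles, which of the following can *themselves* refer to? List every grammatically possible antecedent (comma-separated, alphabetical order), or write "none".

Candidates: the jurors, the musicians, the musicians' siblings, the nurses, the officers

*themselves* is a reflexive; Principle A requires it to be bound within its binding domain — the matrix clause.
— the jurors: subject of the clause headed by 'admitted'; does not c-command the reflexive — cannot bind it (Principle A).
— the musicians: possessor inside the subject DP of the matrix clause; does not c-command the reflexive — cannot bind it (Principle A).
— the musicians' siblings: subject of the matrix clause; c-commands the reflexive within its binding domain — allowed (Principle A).
— the nurses: object of the clause headed by 'interviewed'; does not c-command the reflexive — cannot bind it (Principle A).
— the officers: subject of the clause headed by 'interviewed'; does not c-command the reflexive — cannot bind it (Principle A).

the musicians' siblings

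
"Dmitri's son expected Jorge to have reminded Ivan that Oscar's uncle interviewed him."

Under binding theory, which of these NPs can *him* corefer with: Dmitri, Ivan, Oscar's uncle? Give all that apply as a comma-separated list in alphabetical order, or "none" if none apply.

*him* is a pronoun; Principle B requires it to be free in its binding domain — the clause headed by 'interviewed'.
— Dmitri: possessor inside the subject DP of the matrix clause; does not c-command the pronoun — Principle B does not apply; allowed.
— Ivan: object of the clause headed by 'reminded'; c-commands the pronoun but lies outside its binding domain — allowed.
— Oscar's uncle: subject of the clause headed by 'interviewed'; c-commands the pronoun within its binding domain — blocked (Principle B).

Dmitri, Ivan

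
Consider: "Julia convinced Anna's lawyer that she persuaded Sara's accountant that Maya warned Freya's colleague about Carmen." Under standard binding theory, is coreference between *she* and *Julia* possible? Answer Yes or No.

Yes

*Julia* is an R-expression; Principle C requires it to be free (not bound by any c-commanding expression).
— she: subject of the clause headed by 'persuaded'; the pronoun does not c-command the R-expression — coreference allowed.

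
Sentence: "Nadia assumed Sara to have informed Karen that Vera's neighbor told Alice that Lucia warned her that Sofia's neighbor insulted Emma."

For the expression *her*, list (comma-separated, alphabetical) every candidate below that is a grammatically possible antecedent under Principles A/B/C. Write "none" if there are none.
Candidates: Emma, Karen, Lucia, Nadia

*her* is a pronoun; Principle B requires it to be free in its binding domain — the clause headed by 'warned'.
— Emma: object of the clause headed by 'insulted'; is c-commanded by the pronoun; coreference would bind this R-expression — blocked (Principle C).
— Karen: object of the clause headed by 'informed'; c-commands the pronoun but lies outside its binding domain — allowed.
— Lucia: subject of the clause headed by 'warned'; c-commands the pronoun within its binding domain — blocked (Principle B).
— Nadia: subject of the matrix clause; c-commands the pronoun but lies outside its binding domain — allowed.

Karen, Nadia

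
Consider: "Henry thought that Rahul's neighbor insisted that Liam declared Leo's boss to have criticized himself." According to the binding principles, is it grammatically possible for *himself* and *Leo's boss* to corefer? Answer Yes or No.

*himself* is a reflexive; Principle A requires it to be bound within its binding domain — the clause headed by 'criticized'.
— Leo's boss: subject of the clause headed by 'criticized'; c-commands the reflexive within its binding domain — allowed (Principle A).

Yes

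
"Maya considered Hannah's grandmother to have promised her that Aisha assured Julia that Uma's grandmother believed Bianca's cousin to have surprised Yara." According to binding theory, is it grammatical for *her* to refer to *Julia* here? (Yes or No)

No

*Julia* is an R-expression; Principle C requires it to be free (not bound by any c-commanding expression).
— her: object of the clause headed by 'promised'; the pronoun c-commands the R-expression — coreference blocked (Principle C).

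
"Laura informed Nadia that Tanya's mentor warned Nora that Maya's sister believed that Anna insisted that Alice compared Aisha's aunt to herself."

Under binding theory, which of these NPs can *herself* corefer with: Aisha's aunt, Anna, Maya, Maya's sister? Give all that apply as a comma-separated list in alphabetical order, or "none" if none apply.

*herself* is a reflexive; Principle A requires it to be bound within its binding domain — the clause headed by 'compared'.
— Aisha's aunt: object of the clause headed by 'compared'; c-commands the reflexive within its binding domain — allowed (Principle A).
— Anna: subject of the clause headed by 'insisted'; c-commands the reflexive but lies outside its binding domain — cannot bind it (Principle A).
— Maya: possessor inside the subject DP of the clause headed by 'believed'; does not c-command the reflexive — cannot bind it (Principle A).
— Maya's sister: subject of the clause headed by 'believed'; c-commands the reflexive but lies outside its binding domain — cannot bind it (Principle A).

Aisha's aunt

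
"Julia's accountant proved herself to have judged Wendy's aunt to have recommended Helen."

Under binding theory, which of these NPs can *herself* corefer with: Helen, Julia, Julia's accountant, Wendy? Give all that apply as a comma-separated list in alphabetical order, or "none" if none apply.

Julia's accountant

*herself* is a reflexive; Principle A requires it to be bound within its binding domain — the matrix clause.
— Helen: object of the clause headed by 'recommended'; does not c-command the reflexive — cannot bind it (Principle A).
— Julia: possessor inside the subject DP of the matrix clause; does not c-command the reflexive — cannot bind it (Principle A).
— Julia's accountant: subject of the matrix clause; c-commands the reflexive within its binding domain — allowed (Principle A).
— Wendy: possessor inside the subject DP of the clause headed by 'recommended'; does not c-command the reflexive — cannot bind it (Principle A).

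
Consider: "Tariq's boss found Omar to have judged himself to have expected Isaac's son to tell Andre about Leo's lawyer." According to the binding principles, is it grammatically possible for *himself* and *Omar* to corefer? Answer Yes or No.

*himself* is a reflexive; Principle A requires it to be bound within its binding domain — the clause headed by 'judged'.
— Omar: subject of the clause headed by 'judged'; c-commands the reflexive within its binding domain — allowed (Principle A).

Yes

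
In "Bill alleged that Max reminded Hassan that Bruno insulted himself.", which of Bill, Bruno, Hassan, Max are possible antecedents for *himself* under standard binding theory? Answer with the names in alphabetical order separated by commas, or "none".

Bruno

*himself* is a reflexive; Principle A requires it to be bound within its binding domain — the clause headed by 'insulted'.
— Bill: subject of the matrix clause; c-commands the reflexive but lies outside its binding domain — cannot bind it (Principle A).
— Bruno: subject of the clause headed by 'insulted'; c-commands the reflexive within its binding domain — allowed (Principle A).
— Hassan: object of the clause headed by 'reminded'; c-commands the reflexive but lies outside its binding domain — cannot bind it (Principle A).
— Max: subject of the clause headed by 'reminded'; c-commands the reflexive but lies outside its binding domain — cannot bind it (Principle A).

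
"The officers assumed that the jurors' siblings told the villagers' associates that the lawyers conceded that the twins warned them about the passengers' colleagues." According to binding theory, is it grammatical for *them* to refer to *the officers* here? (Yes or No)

*the officers* is an R-expression; Principle C requires it to be free (not bound by any c-commanding expression).
— them: object of the clause headed by 'warned'; the pronoun does not c-command the R-expression — coreference allowed.

Yes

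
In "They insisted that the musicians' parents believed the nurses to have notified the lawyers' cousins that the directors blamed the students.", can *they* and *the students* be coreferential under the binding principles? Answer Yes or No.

No

*the students* is an R-expression; Principle C requires it to be free (not bound by any c-commanding expression).
— they: subject of the matrix clause; the pronoun c-commands the R-expression — coreference blocked (Principle C).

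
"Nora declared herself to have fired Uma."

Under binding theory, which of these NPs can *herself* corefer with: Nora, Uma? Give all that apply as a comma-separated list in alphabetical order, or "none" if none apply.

Nora

*herself* is a reflexive; Principle A requires it to be bound within its binding domain — the matrix clause.
— Nora: subject of the matrix clause; c-commands the reflexive within its binding domain — allowed (Principle A).
— Uma: object of the clause headed by 'fired'; does not c-command the reflexive — cannot bind it (Principle A).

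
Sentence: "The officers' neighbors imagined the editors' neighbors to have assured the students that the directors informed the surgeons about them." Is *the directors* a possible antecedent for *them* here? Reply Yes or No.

*them* is a pronoun; Principle B requires it to be free in its binding domain — the clause headed by 'informed'.
— the directors: subject of the clause headed by 'informed'; c-commands the pronoun within its binding domain — blocked (Principle B).

No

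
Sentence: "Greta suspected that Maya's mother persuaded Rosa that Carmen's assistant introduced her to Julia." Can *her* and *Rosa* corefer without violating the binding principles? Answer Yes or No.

*Rosa* is an R-expression; Principle C requires it to be free (not bound by any c-commanding expression).
— her: object of the clause headed by 'introduced'; the pronoun does not c-command the R-expression — coreference allowed.

Yes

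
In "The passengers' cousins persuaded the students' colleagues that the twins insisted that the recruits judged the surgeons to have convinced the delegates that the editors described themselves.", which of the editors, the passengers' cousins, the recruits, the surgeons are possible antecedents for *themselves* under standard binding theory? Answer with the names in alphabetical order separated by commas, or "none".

the editors

*themselves* is a reflexive; Principle A requires it to be bound within its binding domain — the clause headed by 'described'.
— the editors: subject of the clause headed by 'described'; c-commands the reflexive within its binding domain — allowed (Principle A).
— the passengers' cousins: subject of the matrix clause; c-commands the reflexive but lies outside its binding domain — cannot bind it (Principle A).
— the recruits: subject of the clause headed by 'judged'; c-commands the reflexive but lies outside its binding domain — cannot bind it (Principle A).
— the surgeons: subject of the clause headed by 'convinced'; c-commands the reflexive but lies outside its binding domain — cannot bind it (Principle A).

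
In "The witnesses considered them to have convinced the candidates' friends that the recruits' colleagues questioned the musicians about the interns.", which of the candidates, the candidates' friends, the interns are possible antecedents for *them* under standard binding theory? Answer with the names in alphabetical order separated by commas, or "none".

*them* is a pronoun; Principle B requires it to be free in its binding domain — the matrix clause.
— the candidates: possessor inside the object DP of the clause headed by 'convinced'; is c-commanded by the pronoun; coreference would bind this R-expression — blocked (Principle C).
— the candidates' friends: object of the clause headed by 'convinced'; is c-commanded by the pronoun; coreference would bind this R-expression — blocked (Principle C).
— the interns: second object of the clause headed by 'questioned'; is c-commanded by the pronoun; coreference would bind this R-expression — blocked (Principle C).

none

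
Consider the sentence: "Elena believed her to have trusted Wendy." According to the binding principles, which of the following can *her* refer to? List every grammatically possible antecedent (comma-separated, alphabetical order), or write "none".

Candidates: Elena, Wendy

*her* is a pronoun; Principle B requires it to be free in its binding domain — the matrix clause.
— Elena: subject of the matrix clause; c-commands the pronoun within its binding domain — blocked (Principle B).
— Wendy: object of the clause headed by 'trusted'; is c-commanded by the pronoun; coreference would bind this R-expression — blocked (Principle C).

none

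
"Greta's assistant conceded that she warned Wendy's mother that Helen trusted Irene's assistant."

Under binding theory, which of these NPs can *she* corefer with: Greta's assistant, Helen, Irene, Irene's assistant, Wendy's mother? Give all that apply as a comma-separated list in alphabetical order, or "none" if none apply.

*she* is a pronoun; Principle B requires it to be free in its binding domain — the clause headed by 'warned'.
— Greta's assistant: subject of the matrix clause; c-commands the pronoun but lies outside its binding domain — allowed.
— Helen: subject of the clause headed by 'trusted'; is c-commanded by the pronoun; coreference would bind this R-expression — blocked (Principle C).
— Irene: possessor inside the object DP of the clause headed by 'trusted'; is c-commanded by the pronoun; coreference would bind this R-expression — blocked (Principle C).
— Irene's assistant: object of the clause headed by 'trusted'; is c-commanded by the pronoun; coreference would bind this R-expression — blocked (Principle C).
— Wendy's mother: object of the clause headed by 'warned'; is c-commanded by the pronoun; coreference would bind this R-expression — blocked (Principle C).

Greta's assistant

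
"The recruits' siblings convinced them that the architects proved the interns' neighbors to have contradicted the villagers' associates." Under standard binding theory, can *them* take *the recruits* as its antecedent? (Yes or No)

*them* is a pronoun; Principle B requires it to be free in its binding domain — the matrix clause.
— the recruits: possessor inside the subject DP of the matrix clause; does not c-command the pronoun — Principle B does not apply; allowed.

Yes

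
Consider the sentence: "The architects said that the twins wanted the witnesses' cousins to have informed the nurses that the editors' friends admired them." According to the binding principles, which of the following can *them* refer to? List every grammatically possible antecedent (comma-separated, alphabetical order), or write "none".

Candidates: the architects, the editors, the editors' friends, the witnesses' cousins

*them* is a pronoun; Principle B requires it to be free in its binding domain — the clause headed by 'admired'.
— the architects: subject of the matrix clause; c-commands the pronoun but lies outside its binding domain — allowed.
— the editors: possessor inside the subject DP of the clause headed by 'admired'; does not c-command the pronoun — Principle B does not apply; allowed.
— the editors' friends: subject of the clause headed by 'admired'; c-commands the pronoun within its binding domain — blocked (Principle B).
— the witnesses' cousins: subject of the clause headed by 'informed'; c-commands the pronoun but lies outside its binding domain — allowed.

the architects, the editors, the witnesses' cousins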